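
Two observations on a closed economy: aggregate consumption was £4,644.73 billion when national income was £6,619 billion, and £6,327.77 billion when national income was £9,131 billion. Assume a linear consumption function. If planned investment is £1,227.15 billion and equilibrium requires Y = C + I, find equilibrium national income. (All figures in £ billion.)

MPC = (6327.77 − 4644.73)/(9131 − 6619) = 1683.04/2512 = 0.67
a = 4644.73 − 0.67(6619) = 210
Equilibrium: Y = 210 + 0.67Y + 1227.15
0.33Y = 1437.15, so Y = 1437.15/0.33 = 4355

Y = 4355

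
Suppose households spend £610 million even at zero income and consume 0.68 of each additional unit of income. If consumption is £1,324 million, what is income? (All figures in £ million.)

Y = 1050

610 + 0.68Y = 1324
0.68Y = 714, so Y = 714/0.68 = 1050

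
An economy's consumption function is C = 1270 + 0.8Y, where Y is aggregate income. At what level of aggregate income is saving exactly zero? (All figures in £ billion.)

At break-even, C = Y: 1270 + 0.8Y = Y
0.2Y = 1270, so Y = 1270/0.2 = 6350

Y = 6350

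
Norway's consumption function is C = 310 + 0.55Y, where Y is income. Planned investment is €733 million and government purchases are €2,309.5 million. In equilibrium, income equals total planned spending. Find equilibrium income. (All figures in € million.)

Y = 7450

Y = C + I + G = 310 + 0.55Y + 733 + 2309.5
Y − 0.55Y = 3352.5
0.45Y = 3352.5, so Y = 3352.5/0.45 = 7450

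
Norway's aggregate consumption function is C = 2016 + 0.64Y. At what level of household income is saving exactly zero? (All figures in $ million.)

At break-even, C = Y: 2016 + 0.64Y = Y
0.36Y = 2016, so Y = 2016/0.36 = 5600

Y = 5600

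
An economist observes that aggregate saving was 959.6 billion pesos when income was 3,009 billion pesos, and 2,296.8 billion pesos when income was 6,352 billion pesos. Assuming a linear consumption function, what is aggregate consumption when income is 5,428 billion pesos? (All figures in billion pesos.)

MPS = ΔS/ΔY = (2296.8 − 959.6)/(6352 − 3009) = 1337.2/3343 = 0.4
MPC = 1 − MPS = 0.6
Autonomous saving = 959.6 − 0.4(3009) = -244, so a = 244
C = 244 + 0.6(5428) = 244 + 3256.8 = 3500.8

C = 3500.8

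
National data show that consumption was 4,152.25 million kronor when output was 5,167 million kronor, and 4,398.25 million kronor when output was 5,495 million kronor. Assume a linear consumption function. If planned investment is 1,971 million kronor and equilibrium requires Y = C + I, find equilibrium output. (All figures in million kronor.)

Y = 8992

MPC = (4398.25 − 4152.25)/(5495 − 5167) = 246/328 = 0.75
a = 4152.25 − 0.75(5167) = 277
Equilibrium: Y = 277 + 0.75Y + 1971
0.25Y = 2248, so Y = 2248/0.25 = 8992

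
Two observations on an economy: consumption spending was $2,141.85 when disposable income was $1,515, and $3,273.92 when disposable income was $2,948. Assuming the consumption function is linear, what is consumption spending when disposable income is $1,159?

C = 1860.61

MPC = (3273.92 − 2141.85)/(2948 − 1515) = 1132.07/1433 = 0.79
a = 2141.85 − 0.79(1515) = 2141.85 − 1196.85 = 945
C = 945 + 0.79(1159) = 945 + 915.61 = 1860.61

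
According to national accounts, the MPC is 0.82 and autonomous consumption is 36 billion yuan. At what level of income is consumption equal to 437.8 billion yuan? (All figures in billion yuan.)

Y = 490

36 + 0.82Y = 437.8
0.82Y = 401.8, so Y = 401.8/0.82 = 490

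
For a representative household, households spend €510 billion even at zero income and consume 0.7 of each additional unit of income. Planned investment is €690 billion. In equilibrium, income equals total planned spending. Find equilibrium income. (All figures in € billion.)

Y = 4000

Y = C + I = 510 + 0.7Y + 690
Y − 0.7Y = 1200
0.3Y = 1200, so Y = 1200/0.3 = 4000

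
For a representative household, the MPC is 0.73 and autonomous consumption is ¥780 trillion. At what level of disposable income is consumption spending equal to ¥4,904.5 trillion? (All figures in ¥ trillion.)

Y = 5650

780 + 0.73Y = 4904.5
0.73Y = 4124.5, so Y = 4124.5/0.73 = 5650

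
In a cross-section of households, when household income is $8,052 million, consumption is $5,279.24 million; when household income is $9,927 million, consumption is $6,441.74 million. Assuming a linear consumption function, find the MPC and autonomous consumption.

MPC = ΔC/ΔY = (6441.74 − 5279.24)/(9927 − 8052) = 1162.5/1875 = 0.62
a = C − MPC·Y = 5279.24 − 0.62(8052) = 5279.24 − 4992.24 = 287

MPC = 0.62; a = 287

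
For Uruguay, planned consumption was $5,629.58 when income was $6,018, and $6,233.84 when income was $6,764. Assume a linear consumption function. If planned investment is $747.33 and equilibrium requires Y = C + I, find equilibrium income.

Y = 7907

MPC = (6233.84 − 5629.58)/(6764 − 6018) = 604.26/746 = 0.81
a = 5629.58 − 0.81(6018) = 755
Equilibrium: Y = 755 + 0.81Y + 747.33
0.19Y = 1502.33, so Y = 1502.33/0.19 = 7907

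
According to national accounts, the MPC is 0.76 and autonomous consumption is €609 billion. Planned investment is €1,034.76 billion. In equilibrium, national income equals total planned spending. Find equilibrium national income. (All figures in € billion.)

Y = 6849

Y = C + I = 609 + 0.76Y + 1034.76
Y − 0.76Y = 1643.76
0.24Y = 1643.76, so Y = 1643.76/0.24 = 6849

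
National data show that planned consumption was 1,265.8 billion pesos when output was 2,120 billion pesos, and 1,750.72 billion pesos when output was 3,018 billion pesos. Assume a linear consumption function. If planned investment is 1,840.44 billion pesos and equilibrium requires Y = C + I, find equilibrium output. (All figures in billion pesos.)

Y = 4264

MPC = (1750.72 − 1265.8)/(3018 − 2120) = 484.92/898 = 0.54
a = 1265.8 − 0.54(2120) = 121
Equilibrium: Y = 121 + 0.54Y + 1840.44
0.46Y = 1961.44, so Y = 1961.44/0.46 = 4264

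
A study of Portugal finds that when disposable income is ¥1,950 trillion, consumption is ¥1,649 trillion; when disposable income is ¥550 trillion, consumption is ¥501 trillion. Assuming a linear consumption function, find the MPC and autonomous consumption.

MPC = 0.82; a = 50

MPC = ΔC/ΔY = (1649 − 501)/(1950 − 550) = 1148/1400 = 0.82
a = C − MPC·Y = 501 − 0.82(550) = 501 − 451 = 50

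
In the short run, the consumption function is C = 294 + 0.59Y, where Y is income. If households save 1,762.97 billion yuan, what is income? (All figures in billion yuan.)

Y = 5017

S = Y − C = -294 + 0.41Y
-294 + 0.41Y = 1762.97, so 0.41Y = 2056.97 and Y = 5017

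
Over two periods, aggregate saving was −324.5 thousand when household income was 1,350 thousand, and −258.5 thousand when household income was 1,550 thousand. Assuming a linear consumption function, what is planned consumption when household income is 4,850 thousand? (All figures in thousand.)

C = 4019.5

MPS = ΔS/ΔY = (-258.5 − (-324.5))/(1550 − 1350) = 66/200 = 0.33
MPC = 1 − MPS = 0.67
Autonomous saving = -324.5 − 0.33(1350) = -770, so a = 770
C = 770 + 0.67(4850) = 770 + 3249.5 = 4019.5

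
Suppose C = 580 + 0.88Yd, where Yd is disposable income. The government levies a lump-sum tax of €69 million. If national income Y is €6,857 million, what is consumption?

C = 6553.44

Yd = Y − T = 6857 − 69 = 6788
C = 580 + 0.88(6788) = 580 + 5973.44 = 6553.44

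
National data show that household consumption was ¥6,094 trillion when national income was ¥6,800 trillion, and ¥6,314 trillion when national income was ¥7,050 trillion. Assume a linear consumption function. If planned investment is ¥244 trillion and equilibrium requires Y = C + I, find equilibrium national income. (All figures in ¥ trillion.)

Y = 2950

MPC = (6314 − 6094)/(7050 − 6800) = 220/250 = 0.88
a = 6094 − 0.88(6800) = 110
Equilibrium: Y = 110 + 0.88Y + 244
0.12Y = 354, so Y = 354/0.12 = 2950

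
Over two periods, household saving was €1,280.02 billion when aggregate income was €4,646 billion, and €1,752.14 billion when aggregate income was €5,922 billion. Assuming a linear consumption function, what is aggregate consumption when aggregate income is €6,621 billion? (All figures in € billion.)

C = 4610.23

MPS = ΔS/ΔY = (1752.14 − 1280.02)/(5922 − 4646) = 472.12/1276 = 0.37
MPC = 1 − MPS = 0.63
Autonomous saving = 1280.02 − 0.37(4646) = -439, so a = 439
C = 439 + 0.63(6621) = 439 + 4171.23 = 4610.23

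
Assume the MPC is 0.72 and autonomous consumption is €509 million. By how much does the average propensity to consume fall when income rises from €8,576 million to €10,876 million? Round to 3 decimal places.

At Y = 8576: C = 509 + 0.72(8576) = 6683.72, APC = 6683.72/8576 = 0.7794
At Y = 10876: C = 8339.72, APC = 8339.72/10876 = 0.7668
Fall in APC = 0.7794 − 0.7668 = 0.0126 ≈ 0.013

ΔAPC = 0.013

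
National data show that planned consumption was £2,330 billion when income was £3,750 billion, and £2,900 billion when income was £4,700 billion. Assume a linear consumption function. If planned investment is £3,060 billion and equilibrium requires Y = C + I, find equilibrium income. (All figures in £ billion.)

Y = 7850

MPC = (2900 − 2330)/(4700 − 3750) = 570/950 = 0.6
a = 2330 − 0.6(3750) = 80
Equilibrium: Y = 80 + 0.6Y + 3060
0.4Y = 3140, so Y = 3140/0.4 = 7850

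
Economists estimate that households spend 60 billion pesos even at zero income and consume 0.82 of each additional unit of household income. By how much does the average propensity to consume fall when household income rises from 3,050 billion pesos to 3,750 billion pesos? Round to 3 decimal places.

ΔAPC = 0.004

At Y = 3050: C = 60 + 0.82(3050) = 2561, APC = 2561/3050 = 0.8397
At Y = 3750: C = 3135, APC = 3135/3750 = 0.8360
Fall in APC = 0.8397 − 0.8360 = 0.0037 ≈ 0.004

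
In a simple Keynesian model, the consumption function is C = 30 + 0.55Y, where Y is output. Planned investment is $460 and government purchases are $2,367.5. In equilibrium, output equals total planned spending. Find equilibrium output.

Y = 6350

Y = C + I + G = 30 + 0.55Y + 460 + 2367.5
Y − 0.55Y = 2857.5
0.45Y = 2857.5, so Y = 2857.5/0.45 = 6350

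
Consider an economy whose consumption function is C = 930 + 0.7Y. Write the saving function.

S = Y − C = Y − (930 + 0.7Y) = -930 + (1 − 0.7)Y

S = -930 + 0.3Y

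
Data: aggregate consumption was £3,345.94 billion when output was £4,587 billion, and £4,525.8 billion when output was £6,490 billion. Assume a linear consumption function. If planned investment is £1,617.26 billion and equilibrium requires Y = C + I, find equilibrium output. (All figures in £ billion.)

Y = 5577

MPC = (4525.8 − 3345.94)/(6490 − 4587) = 1179.86/1903 = 0.62
a = 3345.94 − 0.62(4587) = 502
Equilibrium: Y = 502 + 0.62Y + 1617.26
0.38Y = 2119.26, so Y = 2119.26/0.38 = 5577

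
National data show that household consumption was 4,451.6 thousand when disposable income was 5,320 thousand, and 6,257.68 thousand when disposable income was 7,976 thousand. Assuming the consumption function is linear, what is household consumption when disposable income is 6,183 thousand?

C = 5038.44

MPC = (6257.68 − 4451.6)/(7976 − 5320) = 1806.08/2656 = 0.68
a = 4451.6 − 0.68(5320) = 4451.6 − 3617.6 = 834
C = 834 + 0.68(6183) = 834 + 4204.44 = 5038.44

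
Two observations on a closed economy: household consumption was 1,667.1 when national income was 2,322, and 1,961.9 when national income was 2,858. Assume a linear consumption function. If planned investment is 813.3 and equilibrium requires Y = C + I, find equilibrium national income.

Y = 2674

MPC = (1961.9 − 1667.1)/(2858 − 2322) = 294.8/536 = 0.55
a = 1667.1 − 0.55(2322) = 390
Equilibrium: Y = 390 + 0.55Y + 813.3
0.45Y = 1203.3, so Y = 1203.3/0.45 = 2674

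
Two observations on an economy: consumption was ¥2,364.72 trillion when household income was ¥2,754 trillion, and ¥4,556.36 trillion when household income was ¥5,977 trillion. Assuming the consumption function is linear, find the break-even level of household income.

MPC = (4556.36 − 2364.72)/(5977 − 2754) = 2191.64/3223 = 0.68
a = 2364.72 − 0.68(2754) = 2364.72 − 1872.72 = 492
Break-even: Y = a/(1−MPC) = 492/0.32 = 1537.5

Y = 1537.5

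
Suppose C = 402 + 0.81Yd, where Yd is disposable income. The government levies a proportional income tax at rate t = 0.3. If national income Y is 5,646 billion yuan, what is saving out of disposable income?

S = 348.918

Yd = (1 − 0.3)(5646) = 0.7(5646) = 3952.2
C = 402 + 0.81(3952.2) = 402 + 3201.282 = 3603.282
S = Yd − C = 3952.2 − 3603.282 = 348.918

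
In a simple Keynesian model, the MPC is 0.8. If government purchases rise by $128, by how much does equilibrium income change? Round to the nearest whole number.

The multiplier is 1/(1 − MPC) = 1/0.2.
ΔY = 128/0.2 = 640.00 ≈ 640

ΔY ≈ 640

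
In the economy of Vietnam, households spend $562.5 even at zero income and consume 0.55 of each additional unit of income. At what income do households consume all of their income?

Y = 1250

At break-even, C = Y: 562.5 + 0.55Y = Y
0.45Y = 562.5, so Y = 562.5/0.45 = 1250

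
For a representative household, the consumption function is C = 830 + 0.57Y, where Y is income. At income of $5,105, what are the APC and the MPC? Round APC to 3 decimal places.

APC = 0.733; MPC = 0.57

MPC = 0.57 (the slope of the consumption function)
C = 830 + 0.57(5105) = 3739.85, so APC = 3739.85/5105 = 0.733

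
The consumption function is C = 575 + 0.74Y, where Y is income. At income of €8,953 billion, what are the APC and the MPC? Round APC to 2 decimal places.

MPC = 0.74 (the slope of the consumption function)
C = 575 + 0.74(8953) = 7200.22, so APC = 7200.22/8953 = 0.80

APC = 0.80; MPC = 0.74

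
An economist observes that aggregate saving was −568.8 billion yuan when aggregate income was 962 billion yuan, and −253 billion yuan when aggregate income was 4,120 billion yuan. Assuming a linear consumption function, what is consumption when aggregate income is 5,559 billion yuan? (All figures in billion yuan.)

MPS = ΔS/ΔY = (-253 − (-568.8))/(4120 − 962) = 315.8/3158 = 0.1
MPC = 1 − MPS = 0.9
Autonomous saving = -568.8 − 0.1(962) = -665, so a = 665
C = 665 + 0.9(5559) = 665 + 5003.1 = 5668.1

C = 5668.1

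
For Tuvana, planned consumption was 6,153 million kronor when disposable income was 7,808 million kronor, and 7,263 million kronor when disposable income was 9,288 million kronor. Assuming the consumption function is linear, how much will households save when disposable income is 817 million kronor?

MPC = (7263 − 6153)/(9288 − 7808) = 1110/1480 = 0.75
a = 6153 − 0.75(7808) = 6153 − 5856 = 297
C = 297 + 0.75(817) = 909.75
S = 817 − 909.75 = -92.75

S = -92.75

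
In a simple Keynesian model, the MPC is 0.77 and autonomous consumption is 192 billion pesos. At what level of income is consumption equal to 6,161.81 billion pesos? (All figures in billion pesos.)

Y = 7753

192 + 0.77Y = 6161.81
0.77Y = 5969.81, so Y = 5969.81/0.77 = 7753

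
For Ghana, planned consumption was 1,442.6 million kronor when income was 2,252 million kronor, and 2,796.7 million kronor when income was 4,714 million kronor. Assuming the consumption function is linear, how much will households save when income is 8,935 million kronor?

MPC = (2796.7 − 1442.6)/(4714 − 2252) = 1354.1/2462 = 0.55
a = 1442.6 − 0.55(2252) = 1442.6 − 1238.6 = 204
C = 204 + 0.55(8935) = 5118.25
S = 8935 − 5118.25 = 3816.75

S = 3816.75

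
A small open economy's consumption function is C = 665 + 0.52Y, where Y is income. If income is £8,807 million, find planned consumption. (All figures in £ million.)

C = 665 + 0.52(8807) = 665 + 4579.64 = 5244.64

C = 5244.64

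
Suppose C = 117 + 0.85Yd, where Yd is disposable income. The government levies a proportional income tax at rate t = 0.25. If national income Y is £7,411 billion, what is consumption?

Yd = (1 − 0.25)(7411) = 0.75(7411) = 5558.25
C = 117 + 0.85(5558.25) = 117 + 4724.5125 = 4841.5125

C = 4841.5125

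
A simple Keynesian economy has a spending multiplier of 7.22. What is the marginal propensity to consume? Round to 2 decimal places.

k = 1/(1 − MPC), so 1 − MPC = 1/k = 1/7.22 = 0.1385
MPC = 1 − 0.1385 = 0.86

MPC = 0.86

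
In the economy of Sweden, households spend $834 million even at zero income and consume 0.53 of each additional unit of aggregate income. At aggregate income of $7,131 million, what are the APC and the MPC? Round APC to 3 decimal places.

APC = 0.647; MPC = 0.53

MPC = 0.53 (the slope of the consumption function)
C = 834 + 0.53(7131) = 4613.43, so APC = 4613.43/7131 = 0.647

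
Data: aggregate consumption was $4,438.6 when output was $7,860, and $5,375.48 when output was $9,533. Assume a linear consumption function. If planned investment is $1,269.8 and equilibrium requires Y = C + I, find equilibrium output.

MPC = (5375.48 − 4438.6)/(9533 − 7860) = 936.88/1673 = 0.56
a = 4438.6 − 0.56(7860) = 37
Equilibrium: Y = 37 + 0.56Y + 1269.8
0.44Y = 1306.8, so Y = 1306.8/0.44 = 2970

Y = 2970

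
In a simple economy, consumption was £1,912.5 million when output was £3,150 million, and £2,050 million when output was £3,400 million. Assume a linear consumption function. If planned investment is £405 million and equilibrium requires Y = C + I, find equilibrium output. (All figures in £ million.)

MPC = (2050 − 1912.5)/(3400 − 3150) = 137.5/250 = 0.55
a = 1912.5 − 0.55(3150) = 180
Equilibrium: Y = 180 + 0.55Y + 405
0.45Y = 585, so Y = 585/0.45 = 1300

Y = 1300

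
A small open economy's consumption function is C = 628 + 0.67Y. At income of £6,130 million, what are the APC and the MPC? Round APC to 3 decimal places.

MPC = 0.67 (the slope of the consumption function)
C = 628 + 0.67(6130) = 4735.1, so APC = 4735.1/6130 = 0.772

APC = 0.772; MPC = 0.67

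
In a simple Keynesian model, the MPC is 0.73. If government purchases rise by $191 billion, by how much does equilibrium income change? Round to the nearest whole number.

The multiplier is 1/(1 − MPC) = 1/0.27.
ΔY = 191/0.27 = 707.41 ≈ 707

ΔY ≈ 707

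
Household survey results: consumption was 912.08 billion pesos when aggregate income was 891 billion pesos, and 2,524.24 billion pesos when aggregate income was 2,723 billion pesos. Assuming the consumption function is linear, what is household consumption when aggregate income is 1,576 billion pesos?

MPC = (2524.24 − 912.08)/(2723 − 891) = 1612.16/1832 = 0.88
a = 912.08 − 0.88(891) = 912.08 − 784.08 = 128
C = 128 + 0.88(1576) = 128 + 1386.88 = 1514.88

C = 1514.88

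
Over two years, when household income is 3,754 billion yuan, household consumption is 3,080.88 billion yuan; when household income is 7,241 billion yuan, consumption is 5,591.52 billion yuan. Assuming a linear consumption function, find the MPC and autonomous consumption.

MPC = 0.72; a = 378

MPC = ΔC/ΔY = (5591.52 − 3080.88)/(7241 − 3754) = 2510.64/3487 = 0.72
a = C − MPC·Y = 3080.88 − 0.72(3754) = 3080.88 − 2702.88 = 378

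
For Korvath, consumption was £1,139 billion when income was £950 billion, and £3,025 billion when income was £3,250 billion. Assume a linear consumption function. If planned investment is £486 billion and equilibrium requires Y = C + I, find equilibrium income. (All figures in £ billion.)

Y = 4700

MPC = (3025 − 1139)/(3250 − 950) = 1886/2300 = 0.82
a = 1139 − 0.82(950) = 360
Equilibrium: Y = 360 + 0.82Y + 486
0.18Y = 846, so Y = 846/0.18 = 4700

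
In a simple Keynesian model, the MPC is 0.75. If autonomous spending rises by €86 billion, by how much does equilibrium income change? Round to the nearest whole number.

ΔY ≈ 344

The multiplier is 1/(1 − MPC) = 1/0.25.
ΔY = 86/0.25 = 344.00 ≈ 344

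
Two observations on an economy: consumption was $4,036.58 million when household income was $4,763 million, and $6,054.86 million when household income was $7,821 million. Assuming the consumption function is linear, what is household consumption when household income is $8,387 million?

MPC = (6054.86 − 4036.58)/(7821 − 4763) = 2018.28/3058 = 0.66
a = 4036.58 − 0.66(4763) = 4036.58 − 3143.58 = 893
C = 893 + 0.66(8387) = 893 + 5535.42 = 6428.42

C = 6428.42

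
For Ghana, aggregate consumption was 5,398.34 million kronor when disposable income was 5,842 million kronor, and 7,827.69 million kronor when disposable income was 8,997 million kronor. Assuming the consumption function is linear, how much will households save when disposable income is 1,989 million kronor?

MPC = (7827.69 − 5398.34)/(8997 − 5842) = 2429.35/3155 = 0.77
a = 5398.34 − 0.77(5842) = 5398.34 − 4498.34 = 900
C = 900 + 0.77(1989) = 2431.53
S = 1989 − 2431.53 = -442.53

S = -442.53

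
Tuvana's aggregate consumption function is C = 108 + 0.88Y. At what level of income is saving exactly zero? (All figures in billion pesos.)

At break-even, C = Y: 108 + 0.88Y = Y
0.12Y = 108, so Y = 108/0.12 = 900

Y = 900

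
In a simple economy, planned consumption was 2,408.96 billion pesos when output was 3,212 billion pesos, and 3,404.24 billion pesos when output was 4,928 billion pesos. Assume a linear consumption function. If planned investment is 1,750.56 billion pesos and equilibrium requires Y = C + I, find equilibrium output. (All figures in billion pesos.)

MPC = (3404.24 − 2408.96)/(4928 − 3212) = 995.28/1716 = 0.58
a = 2408.96 − 0.58(3212) = 546
Equilibrium: Y = 546 + 0.58Y + 1750.56
0.42Y = 2296.56, so Y = 2296.56/0.42 = 5468

Y = 5468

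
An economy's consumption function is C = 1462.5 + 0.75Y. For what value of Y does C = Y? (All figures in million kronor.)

At break-even, C = Y: 1462.5 + 0.75Y = Y
0.25Y = 1462.5, so Y = 1462.5/0.25 = 5850

Y = 5850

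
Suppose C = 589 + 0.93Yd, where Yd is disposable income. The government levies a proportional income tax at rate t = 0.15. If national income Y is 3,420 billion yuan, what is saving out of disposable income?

Yd = (1 − 0.15)(3420) = 0.85(3420) = 2907
C = 589 + 0.93(2907) = 589 + 2703.51 = 3292.51
S = Yd − C = 2907 − 3292.51 = -385.51

S = -385.51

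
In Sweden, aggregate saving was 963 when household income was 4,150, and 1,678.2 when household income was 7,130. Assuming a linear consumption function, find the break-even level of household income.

Y = 137.5

MPS = ΔS/ΔY = (1678.2 − 963)/(7130 − 4150) = 715.2/2980 = 0.24
MPC = 1 − MPS = 0.76
From S(4150) = 963: −a + 0.24(4150) = 963, so a = 996 − 963 = 33
Break-even (S = 0): Y = a/MPS = 33/0.24 = 137.5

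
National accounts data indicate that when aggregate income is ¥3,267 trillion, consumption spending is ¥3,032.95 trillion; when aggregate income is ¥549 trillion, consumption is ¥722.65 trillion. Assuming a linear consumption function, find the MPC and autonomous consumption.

MPC = ΔC/ΔY = (3032.95 − 722.65)/(3267 − 549) = 2310.3/2718 = 0.85
a = C − MPC·Y = 722.65 − 0.85(549) = 722.65 − 466.65 = 256

MPC = 0.85; a = 256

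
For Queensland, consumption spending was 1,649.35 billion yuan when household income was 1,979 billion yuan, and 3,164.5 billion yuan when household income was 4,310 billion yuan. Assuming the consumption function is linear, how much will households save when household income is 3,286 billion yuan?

MPC = (3164.5 − 1649.35)/(4310 − 1979) = 1515.15/2331 = 0.65
a = 1649.35 − 0.65(1979) = 1649.35 − 1286.35 = 363
C = 363 + 0.65(3286) = 2498.9
S = 3286 − 2498.9 = 787.1

S = 787.1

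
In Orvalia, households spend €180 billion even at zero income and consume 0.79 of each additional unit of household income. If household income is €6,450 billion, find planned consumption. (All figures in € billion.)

C = 5275.5

C = 180 + 0.79(6450) = 180 + 5095.5 = 5275.5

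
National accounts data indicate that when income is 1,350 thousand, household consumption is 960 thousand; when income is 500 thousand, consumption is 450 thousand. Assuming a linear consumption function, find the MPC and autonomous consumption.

MPC = 0.6; a = 150

MPC = ΔC/ΔY = (960 − 450)/(1350 − 500) = 510/850 = 0.6
a = C − MPC·Y = 450 − 0.6(500) = 450 − 300 = 150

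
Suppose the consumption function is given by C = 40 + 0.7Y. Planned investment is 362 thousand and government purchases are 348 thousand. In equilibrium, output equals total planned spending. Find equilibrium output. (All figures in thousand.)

Y = C + I + G = 40 + 0.7Y + 362 + 348
Y − 0.7Y = 750
0.3Y = 750, so Y = 750/0.3 = 2500

Y = 2500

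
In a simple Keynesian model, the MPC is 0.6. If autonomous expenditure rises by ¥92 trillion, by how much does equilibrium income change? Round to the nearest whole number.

ΔY ≈ 230

The multiplier is 1/(1 − MPC) = 1/0.4.
ΔY = 92/0.4 = 230.00 ≈ 230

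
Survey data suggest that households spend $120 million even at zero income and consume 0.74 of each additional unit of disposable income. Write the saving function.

S = -120 + 0.26Y

S = Y − C = Y − (120 + 0.74Y) = -120 + (1 − 0.74)Y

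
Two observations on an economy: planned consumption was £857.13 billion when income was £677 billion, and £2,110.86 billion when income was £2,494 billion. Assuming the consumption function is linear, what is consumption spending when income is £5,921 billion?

C = 4475.49

MPC = (2110.86 − 857.13)/(2494 − 677) = 1253.73/1817 = 0.69
a = 857.13 − 0.69(677) = 857.13 − 467.13 = 390
C = 390 + 0.69(5921) = 390 + 4085.49 = 4475.49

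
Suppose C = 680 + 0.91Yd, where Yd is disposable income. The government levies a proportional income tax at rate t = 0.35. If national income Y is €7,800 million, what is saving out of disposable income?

S = -223.7

Yd = (1 − 0.35)(7800) = 0.65(7800) = 5070
C = 680 + 0.91(5070) = 680 + 4613.7 = 5293.7
S = Yd − C = 5070 − 5293.7 = -223.7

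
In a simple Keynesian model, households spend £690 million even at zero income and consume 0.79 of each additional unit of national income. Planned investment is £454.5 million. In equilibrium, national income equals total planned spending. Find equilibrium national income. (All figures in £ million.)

Y = C + I = 690 + 0.79Y + 454.5
Y − 0.79Y = 1144.5
0.21Y = 1144.5, so Y = 1144.5/0.21 = 5450

Y = 5450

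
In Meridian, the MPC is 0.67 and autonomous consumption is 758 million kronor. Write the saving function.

S = Y − C = Y − (758 + 0.67Y) = -758 + (1 − 0.67)Y

S = -758 + 0.33Y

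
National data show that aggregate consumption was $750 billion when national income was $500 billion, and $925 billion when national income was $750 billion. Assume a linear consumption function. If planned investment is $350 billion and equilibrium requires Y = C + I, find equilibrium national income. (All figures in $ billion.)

MPC = (925 − 750)/(750 − 500) = 175/250 = 0.7
a = 750 − 0.7(500) = 400
Equilibrium: Y = 400 + 0.7Y + 350
0.3Y = 750, so Y = 750/0.3 = 2500

Y = 2500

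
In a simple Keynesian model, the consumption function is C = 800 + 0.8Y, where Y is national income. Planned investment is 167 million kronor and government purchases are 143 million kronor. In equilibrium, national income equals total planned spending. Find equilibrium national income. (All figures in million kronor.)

Y = 5550

Y = C + I + G = 800 + 0.8Y + 167 + 143
Y − 0.8Y = 1110
0.2Y = 1110, so Y = 1110/0.2 = 5550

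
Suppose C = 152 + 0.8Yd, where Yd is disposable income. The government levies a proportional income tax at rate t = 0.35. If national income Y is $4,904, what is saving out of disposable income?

Yd = (1 − 0.35)(4904) = 0.65(4904) = 3187.6
C = 152 + 0.8(3187.6) = 152 + 2550.08 = 2702.08
S = Yd − C = 3187.6 − 2702.08 = 485.52

S = 485.52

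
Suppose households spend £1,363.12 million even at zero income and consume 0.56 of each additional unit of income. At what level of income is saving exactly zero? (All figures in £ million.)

Y = 3098

At break-even, C = Y: 1363.12 + 0.56Y = Y
0.44Y = 1363.12, so Y = 1363.12/0.44 = 3098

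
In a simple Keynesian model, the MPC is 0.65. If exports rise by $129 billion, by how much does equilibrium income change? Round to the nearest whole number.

The multiplier is 1/(1 − MPC) = 1/0.35.
ΔY = 129/0.35 = 368.57 ≈ 369

ΔY ≈ 369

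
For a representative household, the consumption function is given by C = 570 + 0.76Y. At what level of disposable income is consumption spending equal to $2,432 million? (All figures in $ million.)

Y = 2450

570 + 0.76Y = 2432
0.76Y = 1862, so Y = 1862/0.76 = 2450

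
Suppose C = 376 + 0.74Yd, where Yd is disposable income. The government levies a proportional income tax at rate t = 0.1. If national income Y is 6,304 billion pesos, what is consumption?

C = 4574.464

Yd = (1 − 0.1)(6304) = 0.9(6304) = 5673.6
C = 376 + 0.74(5673.6) = 376 + 4198.464 = 4574.464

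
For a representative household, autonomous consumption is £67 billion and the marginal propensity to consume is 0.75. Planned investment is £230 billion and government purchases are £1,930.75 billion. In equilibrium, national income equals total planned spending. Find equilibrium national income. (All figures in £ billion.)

Y = C + I + G = 67 + 0.75Y + 230 + 1930.75
Y − 0.75Y = 2227.75
0.25Y = 2227.75, so Y = 2227.75/0.25 = 8911

Y = 8911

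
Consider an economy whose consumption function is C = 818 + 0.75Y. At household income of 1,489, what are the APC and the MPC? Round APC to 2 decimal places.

MPC = 0.75 (the slope of the consumption function)
C = 818 + 0.75(1489) = 1934.75, so APC = 1934.75/1489 = 1.30

APC = 1.30; MPC = 0.75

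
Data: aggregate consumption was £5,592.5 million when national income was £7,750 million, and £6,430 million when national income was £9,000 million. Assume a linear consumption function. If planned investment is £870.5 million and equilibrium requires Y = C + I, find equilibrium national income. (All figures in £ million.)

Y = 3850

MPC = (6430 − 5592.5)/(9000 − 7750) = 837.5/1250 = 0.67
a = 5592.5 − 0.67(7750) = 400
Equilibrium: Y = 400 + 0.67Y + 870.5
0.33Y = 1270.5, so Y = 1270.5/0.33 = 3850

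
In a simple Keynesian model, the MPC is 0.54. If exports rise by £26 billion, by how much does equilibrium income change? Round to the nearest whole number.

The multiplier is 1/(1 − MPC) = 1/0.46.
ΔY = 26/0.46 = 56.52 ≈ 57

ΔY ≈ 57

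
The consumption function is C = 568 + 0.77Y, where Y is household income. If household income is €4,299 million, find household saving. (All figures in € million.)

S = 420.77

C = 568 + 0.77(4299) = 568 + 3310.23 = 3878.23
S = Y − C = 4299 − 3878.23 = 420.77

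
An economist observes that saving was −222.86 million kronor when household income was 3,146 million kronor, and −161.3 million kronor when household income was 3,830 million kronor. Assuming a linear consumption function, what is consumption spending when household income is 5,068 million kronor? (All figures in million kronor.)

MPS = ΔS/ΔY = (-161.3 − (-222.86))/(3830 − 3146) = 61.56/684 = 0.09
MPC = 1 − MPS = 0.91
Autonomous saving = -222.86 − 0.09(3146) = -506, so a = 506
C = 506 + 0.91(5068) = 506 + 4611.88 = 5117.88

C = 5117.88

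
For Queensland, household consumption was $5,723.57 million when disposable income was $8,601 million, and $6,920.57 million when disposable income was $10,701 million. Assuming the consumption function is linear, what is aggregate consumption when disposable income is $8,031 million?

C = 5398.67

MPC = (6920.57 − 5723.57)/(10701 − 8601) = 1197/2100 = 0.57
a = 5723.57 − 0.57(8601) = 5723.57 − 4902.57 = 821
C = 821 + 0.57(8031) = 821 + 4577.67 = 5398.67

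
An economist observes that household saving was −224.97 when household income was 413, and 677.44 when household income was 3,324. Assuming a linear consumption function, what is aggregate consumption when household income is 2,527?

C = 2096.63

MPS = ΔS/ΔY = (677.44 − (-224.97))/(3324 − 413) = 902.41/2911 = 0.31
MPC = 1 − MPS = 0.69
Autonomous saving = -224.97 − 0.31(413) = -353, so a = 353
C = 353 + 0.69(2527) = 353 + 1743.63 = 2096.63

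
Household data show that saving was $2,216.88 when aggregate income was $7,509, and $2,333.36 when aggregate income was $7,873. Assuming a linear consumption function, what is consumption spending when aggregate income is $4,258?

MPS = ΔS/ΔY = (2333.36 − 2216.88)/(7873 − 7509) = 116.48/364 = 0.32
MPC = 1 − MPS = 0.68
Autonomous saving = 2216.88 − 0.32(7509) = -186, so a = 186
C = 186 + 0.68(4258) = 186 + 2895.44 = 3081.44

C = 3081.44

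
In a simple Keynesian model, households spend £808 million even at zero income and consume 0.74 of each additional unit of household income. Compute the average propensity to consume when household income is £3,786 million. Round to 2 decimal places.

C = 808 + 0.74(3786) = 3609.64
APC = C/Y = 3609.64/3786 = 0.95

APC = 0.95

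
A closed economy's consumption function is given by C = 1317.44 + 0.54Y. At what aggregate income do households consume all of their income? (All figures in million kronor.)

At break-even, C = Y: 1317.44 + 0.54Y = Y
0.46Y = 1317.44, so Y = 1317.44/0.46 = 2864

Y = 2864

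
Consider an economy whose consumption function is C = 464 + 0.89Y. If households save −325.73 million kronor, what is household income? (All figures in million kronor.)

S = Y − C = -464 + 0.11Y
-464 + 0.11Y = -325.73, so 0.11Y = 138.27 and Y = 1257

Y = 1257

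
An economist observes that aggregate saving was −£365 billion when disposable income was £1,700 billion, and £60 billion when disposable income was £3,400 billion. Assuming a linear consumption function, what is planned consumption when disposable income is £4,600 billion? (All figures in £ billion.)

C = 4240

MPS = ΔS/ΔY = (60 − (-365))/(3400 − 1700) = 425/1700 = 0.25
MPC = 1 − MPS = 0.75
Autonomous saving = -365 − 0.25(1700) = -790, so a = 790
C = 790 + 0.75(4600) = 790 + 3450 = 4240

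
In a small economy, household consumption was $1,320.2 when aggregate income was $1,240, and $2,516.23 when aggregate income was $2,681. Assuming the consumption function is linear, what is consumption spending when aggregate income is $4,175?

MPC = (2516.23 − 1320.2)/(2681 − 1240) = 1196.03/1441 = 0.83
a = 1320.2 − 0.83(1240) = 1320.2 − 1029.2 = 291
C = 291 + 0.83(4175) = 291 + 3465.25 = 3756.25

C = 3756.25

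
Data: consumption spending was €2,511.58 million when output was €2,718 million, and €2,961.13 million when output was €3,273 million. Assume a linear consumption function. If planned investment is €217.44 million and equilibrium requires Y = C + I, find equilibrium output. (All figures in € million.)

Y = 2776

MPC = (2961.13 − 2511.58)/(3273 − 2718) = 449.55/555 = 0.81
a = 2511.58 − 0.81(2718) = 310
Equilibrium: Y = 310 + 0.81Y + 217.44
0.19Y = 527.44, so Y = 527.44/0.19 = 2776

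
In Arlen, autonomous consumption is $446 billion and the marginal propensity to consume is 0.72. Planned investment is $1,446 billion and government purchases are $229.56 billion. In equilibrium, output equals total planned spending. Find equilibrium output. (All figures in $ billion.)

Y = C + I + G = 446 + 0.72Y + 1446 + 229.56
Y − 0.72Y = 2121.56
0.28Y = 2121.56, so Y = 2121.56/0.28 = 7577

Y = 7577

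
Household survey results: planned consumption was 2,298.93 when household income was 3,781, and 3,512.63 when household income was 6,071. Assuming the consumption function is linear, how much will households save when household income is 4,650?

MPC = (3512.63 − 2298.93)/(6071 − 3781) = 1213.7/2290 = 0.53
a = 2298.93 − 0.53(3781) = 2298.93 − 2003.93 = 295
C = 295 + 0.53(4650) = 2759.5
S = 4650 − 2759.5 = 1890.5

S = 1890.5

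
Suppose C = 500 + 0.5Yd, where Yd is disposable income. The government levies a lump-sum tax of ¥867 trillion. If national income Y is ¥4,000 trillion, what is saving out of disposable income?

Yd = Y − T = 4000 − 867 = 3133
C = 500 + 0.5(3133) = 500 + 1566.5 = 2066.5
S = Yd − C = 3133 − 2066.5 = 1066.5

S = 1066.5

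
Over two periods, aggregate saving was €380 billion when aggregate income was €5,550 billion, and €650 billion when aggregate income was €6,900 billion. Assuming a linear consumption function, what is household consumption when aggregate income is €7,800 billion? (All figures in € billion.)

MPS = ΔS/ΔY = (650 − 380)/(6900 − 5550) = 270/1350 = 0.2
MPC = 1 − MPS = 0.8
Autonomous saving = 380 − 0.2(5550) = -730, so a = 730
C = 730 + 0.8(7800) = 730 + 6240 = 6970

C = 6970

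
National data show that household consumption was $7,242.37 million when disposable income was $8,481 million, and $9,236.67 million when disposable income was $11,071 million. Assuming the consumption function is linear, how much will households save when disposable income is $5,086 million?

MPC = (9236.67 − 7242.37)/(11071 − 8481) = 1994.3/2590 = 0.77
a = 7242.37 − 0.77(8481) = 7242.37 − 6530.37 = 712
C = 712 + 0.77(5086) = 4628.22
S = 5086 − 4628.22 = 457.78

S = 457.78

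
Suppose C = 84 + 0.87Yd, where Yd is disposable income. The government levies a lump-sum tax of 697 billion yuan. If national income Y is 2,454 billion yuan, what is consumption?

Yd = Y − T = 2454 − 697 = 1757
C = 84 + 0.87(1757) = 84 + 1528.59 = 1612.59

C = 1612.59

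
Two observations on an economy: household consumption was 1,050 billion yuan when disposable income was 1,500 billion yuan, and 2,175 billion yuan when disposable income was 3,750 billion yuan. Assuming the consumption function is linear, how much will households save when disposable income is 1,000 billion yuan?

MPC = (2175 − 1050)/(3750 − 1500) = 1125/2250 = 0.5
a = 1050 − 0.5(1500) = 1050 − 750 = 300
C = 300 + 0.5(1000) = 800
S = 1000 − 800 = 200

S = 200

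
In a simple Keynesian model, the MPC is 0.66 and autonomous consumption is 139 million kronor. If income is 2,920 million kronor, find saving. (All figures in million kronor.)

C = 139 + 0.66(2920) = 139 + 1927.2 = 2066.2
S = Y − C = 2920 − 2066.2 = 853.8

S = 853.8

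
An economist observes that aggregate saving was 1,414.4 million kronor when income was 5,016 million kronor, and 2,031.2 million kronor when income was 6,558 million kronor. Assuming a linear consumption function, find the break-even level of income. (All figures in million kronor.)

Y = 1480

MPS = ΔS/ΔY = (2031.2 − 1414.4)/(6558 − 5016) = 616.8/1542 = 0.4
MPC = 1 − MPS = 0.6
From S(5016) = 1414.4: −a + 0.4(5016) = 1414.4, so a = 2006.4 − 1414.4 = 592
Break-even (S = 0): Y = a/MPS = 592/0.4 = 1480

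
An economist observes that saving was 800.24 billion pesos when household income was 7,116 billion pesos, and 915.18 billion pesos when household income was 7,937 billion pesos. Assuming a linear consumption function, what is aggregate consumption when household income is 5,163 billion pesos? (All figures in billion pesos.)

C = 4636.18

MPS = ΔS/ΔY = (915.18 − 800.24)/(7937 − 7116) = 114.94/821 = 0.14
MPC = 1 − MPS = 0.86
Autonomous saving = 800.24 − 0.14(7116) = -196, so a = 196
C = 196 + 0.86(5163) = 196 + 4440.18 = 4636.18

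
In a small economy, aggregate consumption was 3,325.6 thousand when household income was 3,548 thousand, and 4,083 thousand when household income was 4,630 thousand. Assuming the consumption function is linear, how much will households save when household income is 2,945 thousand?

S = 41.5

MPC = (4083 − 3325.6)/(4630 − 3548) = 757.4/1082 = 0.7
a = 3325.6 − 0.7(3548) = 3325.6 − 2483.6 = 842
C = 842 + 0.7(2945) = 2903.5
S = 2945 − 2903.5 = 41.5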